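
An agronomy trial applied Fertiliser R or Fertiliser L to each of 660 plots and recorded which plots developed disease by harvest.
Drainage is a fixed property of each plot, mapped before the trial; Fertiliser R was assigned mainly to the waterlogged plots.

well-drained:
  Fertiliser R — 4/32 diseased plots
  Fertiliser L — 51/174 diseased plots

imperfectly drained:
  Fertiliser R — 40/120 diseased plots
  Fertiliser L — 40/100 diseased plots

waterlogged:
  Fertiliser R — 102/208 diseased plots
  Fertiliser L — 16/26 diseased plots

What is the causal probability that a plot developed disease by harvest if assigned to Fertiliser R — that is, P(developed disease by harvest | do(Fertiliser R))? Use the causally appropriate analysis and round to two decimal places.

0.32

The field drainage-specific comparison favours Fertiliser R throughout, but the pooled figures favour Fertiliser L. The question is whether to condition on field drainage.
Field drainage differs across fertilisers for reasons unrelated to any effect of the fertiliser itself, and it separately predicts the outcome — a classic confounder. We must compare within field drainage levels.
Standardising Fertiliser R to the population field drainage mix: 0.312·4/32 + 0.333·40/120 + 0.355·102/208 = 0.324.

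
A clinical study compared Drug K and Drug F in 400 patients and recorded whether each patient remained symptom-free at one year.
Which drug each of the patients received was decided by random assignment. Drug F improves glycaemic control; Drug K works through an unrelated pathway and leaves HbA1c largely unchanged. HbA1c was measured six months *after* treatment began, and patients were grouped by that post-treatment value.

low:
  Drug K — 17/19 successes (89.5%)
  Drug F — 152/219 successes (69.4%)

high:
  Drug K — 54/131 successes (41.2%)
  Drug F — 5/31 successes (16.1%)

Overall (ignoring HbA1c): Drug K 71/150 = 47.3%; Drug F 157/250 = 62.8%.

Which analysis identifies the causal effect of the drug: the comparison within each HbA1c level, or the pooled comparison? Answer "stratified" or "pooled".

Within every HbA1c level Drug K has the higher rate, yet pooled Drug F does — Simpson's reversal.
HbA1c is recorded after the drug and is itself shifted by it — it sits on the causal path from drug to outcome. Conditioning on a mediator would strip out part of the effect we want; the pooled comparison gives the total causal effect.
Pooled: Drug K 47.3% vs Drug F 62.8%; Drug F is higher overall.

pooled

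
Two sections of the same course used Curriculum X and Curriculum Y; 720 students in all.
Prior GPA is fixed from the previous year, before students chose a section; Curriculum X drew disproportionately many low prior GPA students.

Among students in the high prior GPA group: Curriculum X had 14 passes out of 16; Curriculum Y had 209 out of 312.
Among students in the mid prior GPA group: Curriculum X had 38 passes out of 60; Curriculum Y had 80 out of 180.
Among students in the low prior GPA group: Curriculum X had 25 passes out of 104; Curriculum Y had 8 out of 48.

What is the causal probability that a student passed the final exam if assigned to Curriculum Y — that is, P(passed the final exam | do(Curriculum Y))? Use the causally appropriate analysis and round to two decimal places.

0.49

Prior GPA band differs across teaching methods for reasons unrelated to any effect of the teaching method itself, and it separately predicts the outcome — a classic confounder. We must compare within prior GPA band levels.
Standardising Curriculum Y to the population prior GPA band mix: 0.456·209/312 + 0.333·80/180 + 0.211·8/48 = 0.488.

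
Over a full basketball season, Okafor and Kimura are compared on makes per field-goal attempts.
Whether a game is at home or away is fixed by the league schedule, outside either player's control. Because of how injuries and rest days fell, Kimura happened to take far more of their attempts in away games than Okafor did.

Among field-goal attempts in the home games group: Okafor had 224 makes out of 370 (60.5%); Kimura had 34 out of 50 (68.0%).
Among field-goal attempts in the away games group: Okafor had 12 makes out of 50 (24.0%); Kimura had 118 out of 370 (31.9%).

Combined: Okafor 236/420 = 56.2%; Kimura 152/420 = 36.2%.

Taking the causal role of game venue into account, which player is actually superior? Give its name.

Kimura

Nothing the player does changes game venue; the imbalance is an allocation artefact. With game venue also predicting the outcome, the pooled figure is confounded, and the within-stratum comparison is the causal one.
Within each level — home games: 60.5% vs 68.0%; away games: 24.0% vs 31.9% — Kimura is higher every time.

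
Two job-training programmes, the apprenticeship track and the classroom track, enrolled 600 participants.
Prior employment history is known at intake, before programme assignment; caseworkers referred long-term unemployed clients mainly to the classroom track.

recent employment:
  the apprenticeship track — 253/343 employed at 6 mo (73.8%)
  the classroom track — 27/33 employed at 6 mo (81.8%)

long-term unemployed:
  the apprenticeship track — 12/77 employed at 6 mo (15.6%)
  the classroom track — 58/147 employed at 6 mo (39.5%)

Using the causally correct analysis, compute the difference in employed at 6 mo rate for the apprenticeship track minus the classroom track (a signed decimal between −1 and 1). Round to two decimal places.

-0.14

The imbalance in prior employment history arose from how participants were allocated, not from anything the programme did; and prior employment history independently affects the outcome. The pooled gap is confounded — condition on prior employment history.
Adjusting over the population distribution of prior employment history: 0.627·(0.738−0.818) + 0.373·(0.156−0.395) = -0.140.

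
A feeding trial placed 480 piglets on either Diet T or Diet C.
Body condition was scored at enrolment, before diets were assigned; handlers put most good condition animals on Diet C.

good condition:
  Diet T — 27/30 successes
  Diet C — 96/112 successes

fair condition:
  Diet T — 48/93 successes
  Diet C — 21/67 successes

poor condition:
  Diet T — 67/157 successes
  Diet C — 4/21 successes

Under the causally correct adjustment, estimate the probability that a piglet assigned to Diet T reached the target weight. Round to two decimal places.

The starting body condition-specific comparison favours Diet T throughout, but the pooled figures favour Diet C. The question is whether to condition on starting body condition.
The imbalance in starting body condition arose from how piglets were allocated, not from anything the diet did; and starting body condition independently affects the outcome. The pooled gap is confounded — condition on starting body condition.
Standardising Diet T to the population starting body condition mix: 0.296·27/30 + 0.333·48/93 + 0.371·67/157 = 0.597.

0.60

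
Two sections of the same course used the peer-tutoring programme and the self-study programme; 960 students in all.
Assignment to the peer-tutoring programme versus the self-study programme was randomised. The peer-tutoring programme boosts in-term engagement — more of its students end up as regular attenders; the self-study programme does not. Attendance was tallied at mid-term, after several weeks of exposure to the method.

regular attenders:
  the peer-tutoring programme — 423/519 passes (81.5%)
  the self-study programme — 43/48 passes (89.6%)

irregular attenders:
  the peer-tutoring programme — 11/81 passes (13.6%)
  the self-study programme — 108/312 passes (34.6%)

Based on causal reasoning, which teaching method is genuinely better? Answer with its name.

the peer-tutoring programme

Because the teaching method influences mid-term attendance, mid-term attendance is a post-treatment mediator, not a confounder. Stratifying on it would bias the estimate; the causal effect is the crude pooled difference.
Pooled: the peer-tutoring programme 72.3% vs the self-study programme 41.9%; the peer-tutoring programme is higher overall.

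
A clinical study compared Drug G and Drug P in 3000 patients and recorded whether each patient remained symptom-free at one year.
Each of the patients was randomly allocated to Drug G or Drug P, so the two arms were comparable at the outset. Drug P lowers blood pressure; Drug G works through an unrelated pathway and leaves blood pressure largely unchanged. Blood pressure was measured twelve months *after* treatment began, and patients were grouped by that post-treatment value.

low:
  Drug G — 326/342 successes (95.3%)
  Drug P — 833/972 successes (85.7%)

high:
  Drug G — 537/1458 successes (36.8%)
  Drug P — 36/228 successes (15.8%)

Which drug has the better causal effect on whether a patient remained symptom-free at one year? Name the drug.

Drug P

Within every blood pressure level Drug G has the higher rate, yet pooled Drug P does — Simpson's reversal.
Blood pressure is downstream of the drug. One should not condition on a consequence of treatment, so the overall rates are the right comparison.
Pooled: Drug G 47.9% vs Drug P 72.4%; Drug P is higher overall.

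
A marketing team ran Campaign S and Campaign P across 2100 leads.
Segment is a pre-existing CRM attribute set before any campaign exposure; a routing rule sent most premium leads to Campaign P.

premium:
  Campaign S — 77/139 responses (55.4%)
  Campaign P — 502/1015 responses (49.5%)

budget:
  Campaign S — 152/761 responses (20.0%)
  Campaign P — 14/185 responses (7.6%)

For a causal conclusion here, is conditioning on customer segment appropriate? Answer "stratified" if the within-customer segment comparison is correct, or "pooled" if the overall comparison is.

stratified

The stratified and pooled comparisons disagree (Campaign S wins within each customer segment; Campaign P wins overall), so the answer turns on the causal role of customer segment.
The imbalance in customer segment arose from how leads were allocated, not from anything the campaign did; and customer segment independently affects the outcome. The pooled gap is confounded — condition on customer segment.
Within each level — premium: 55.4% vs 49.5%; budget: 20.0% vs 7.6% — Campaign S is higher every time.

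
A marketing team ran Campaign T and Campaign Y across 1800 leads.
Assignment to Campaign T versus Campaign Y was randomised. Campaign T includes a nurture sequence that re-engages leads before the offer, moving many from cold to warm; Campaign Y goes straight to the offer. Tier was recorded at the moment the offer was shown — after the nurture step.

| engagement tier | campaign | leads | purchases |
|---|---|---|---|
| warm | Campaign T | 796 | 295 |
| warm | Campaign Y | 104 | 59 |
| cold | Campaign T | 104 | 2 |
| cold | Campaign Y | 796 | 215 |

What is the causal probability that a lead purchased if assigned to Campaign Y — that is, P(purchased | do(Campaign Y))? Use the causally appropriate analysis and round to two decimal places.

Engagement tier here is a post-treatment variable shaped by the campaign; conditioning on it would introduce bias rather than remove it. The overall comparison is the causal one.
So P(outcome | do(Campaign Y)) is just the pooled rate for Campaign Y: 274/900 = 0.304.

0.30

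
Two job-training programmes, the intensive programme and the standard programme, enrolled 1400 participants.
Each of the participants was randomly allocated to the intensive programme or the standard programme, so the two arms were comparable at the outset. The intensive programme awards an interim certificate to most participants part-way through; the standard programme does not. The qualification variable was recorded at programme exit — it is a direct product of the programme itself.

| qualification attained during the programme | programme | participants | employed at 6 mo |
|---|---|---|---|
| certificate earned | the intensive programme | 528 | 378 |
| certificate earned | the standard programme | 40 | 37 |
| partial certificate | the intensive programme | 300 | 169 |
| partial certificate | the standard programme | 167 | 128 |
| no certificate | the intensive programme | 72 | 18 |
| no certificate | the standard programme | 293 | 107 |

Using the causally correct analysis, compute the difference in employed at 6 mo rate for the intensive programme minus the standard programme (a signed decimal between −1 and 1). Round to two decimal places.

+0.08

Qualification attained during the programme is recorded after the programme and is itself shifted by it — it sits on the causal path from programme to outcome. Conditioning on a mediator would strip out part of the effect we want; the pooled comparison gives the total causal effect.
The causal difference is the pooled difference: 0.628 − 0.544 = +0.084.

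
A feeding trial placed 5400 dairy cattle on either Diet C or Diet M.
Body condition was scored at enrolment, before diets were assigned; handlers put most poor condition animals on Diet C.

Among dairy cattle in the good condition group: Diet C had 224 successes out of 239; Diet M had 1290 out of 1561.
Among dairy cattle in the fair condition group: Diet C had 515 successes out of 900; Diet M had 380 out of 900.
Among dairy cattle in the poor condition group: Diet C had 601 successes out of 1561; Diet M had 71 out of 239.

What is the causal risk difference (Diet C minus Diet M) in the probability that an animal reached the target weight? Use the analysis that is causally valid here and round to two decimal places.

Here starting body condition is a common cause — it drives both which diet a case falls under and the outcome. The crude comparison mixes populations; the stratum-specific rates are the causally relevant ones.
Adjusting over the population distribution of starting body condition: 0.333·(0.937−0.826) + 0.333·(0.572−0.422) + 0.333·(0.385−0.297) = +0.116.

+0.12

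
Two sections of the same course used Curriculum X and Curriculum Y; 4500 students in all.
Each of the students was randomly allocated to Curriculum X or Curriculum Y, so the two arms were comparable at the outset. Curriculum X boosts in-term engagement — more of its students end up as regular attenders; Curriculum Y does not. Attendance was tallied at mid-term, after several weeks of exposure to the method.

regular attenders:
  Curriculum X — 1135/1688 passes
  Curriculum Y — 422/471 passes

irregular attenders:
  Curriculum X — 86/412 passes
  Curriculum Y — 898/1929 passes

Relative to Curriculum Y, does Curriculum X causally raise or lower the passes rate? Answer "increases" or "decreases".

increases

Mid-term attendance lies on the pathway teaching method → mid-term attendance → outcome, so adjusting for it blocks the indirect effect. For the total causal effect of teaching method, use the unadjusted pooled rates.
Pooled: Curriculum X 58.1% vs Curriculum Y 55.0%; Curriculum X is higher overall.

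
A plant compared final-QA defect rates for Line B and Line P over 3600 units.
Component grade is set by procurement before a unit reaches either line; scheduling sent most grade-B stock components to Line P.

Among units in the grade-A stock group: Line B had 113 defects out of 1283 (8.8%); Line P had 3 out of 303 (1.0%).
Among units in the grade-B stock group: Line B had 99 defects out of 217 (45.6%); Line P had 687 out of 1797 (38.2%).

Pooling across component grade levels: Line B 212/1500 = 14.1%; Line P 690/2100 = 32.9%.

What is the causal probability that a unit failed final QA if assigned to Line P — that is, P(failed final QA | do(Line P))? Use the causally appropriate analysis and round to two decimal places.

0.22

Within every component grade level Line P has the lower rate, yet pooled Line B does — Simpson's reversal.
Component grade differs across lines for reasons unrelated to any effect of the line itself, and it separately predicts the outcome — a classic confounder. We must compare within component grade levels.
Standardising Line P to the population component grade mix: 0.441·3/303 + 0.559·687/1797 = 0.218.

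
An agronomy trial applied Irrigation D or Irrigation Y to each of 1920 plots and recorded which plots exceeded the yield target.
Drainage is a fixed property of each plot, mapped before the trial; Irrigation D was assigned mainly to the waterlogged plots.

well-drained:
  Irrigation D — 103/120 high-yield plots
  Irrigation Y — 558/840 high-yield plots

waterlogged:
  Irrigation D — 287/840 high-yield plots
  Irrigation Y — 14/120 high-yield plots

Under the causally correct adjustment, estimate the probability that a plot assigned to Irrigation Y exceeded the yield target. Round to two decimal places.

0.39

Field drainage differs across irrigations for reasons unrelated to any effect of the irrigation itself, and it separately predicts the outcome — a classic confounder. We must compare within field drainage levels.
Standardising Irrigation Y to the population field drainage mix: 0.500·558/840 + 0.500·14/120 = 0.390.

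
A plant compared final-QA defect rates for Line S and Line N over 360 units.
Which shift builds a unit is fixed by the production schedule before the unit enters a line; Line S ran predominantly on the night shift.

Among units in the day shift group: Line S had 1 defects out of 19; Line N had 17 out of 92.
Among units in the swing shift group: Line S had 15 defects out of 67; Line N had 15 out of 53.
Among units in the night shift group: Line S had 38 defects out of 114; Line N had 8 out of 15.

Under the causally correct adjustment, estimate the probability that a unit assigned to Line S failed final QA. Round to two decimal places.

0.21

Within every shift level Line S has the lower rate, yet pooled Line N does — Simpson's reversal.
Shift differs across lines for reasons unrelated to any effect of the line itself, and it separately predicts the outcome — a classic confounder. We must compare within shift levels.
Standardising Line S to the population shift mix: 0.308·1/19 + 0.333·15/67 + 0.358·38/114 = 0.210.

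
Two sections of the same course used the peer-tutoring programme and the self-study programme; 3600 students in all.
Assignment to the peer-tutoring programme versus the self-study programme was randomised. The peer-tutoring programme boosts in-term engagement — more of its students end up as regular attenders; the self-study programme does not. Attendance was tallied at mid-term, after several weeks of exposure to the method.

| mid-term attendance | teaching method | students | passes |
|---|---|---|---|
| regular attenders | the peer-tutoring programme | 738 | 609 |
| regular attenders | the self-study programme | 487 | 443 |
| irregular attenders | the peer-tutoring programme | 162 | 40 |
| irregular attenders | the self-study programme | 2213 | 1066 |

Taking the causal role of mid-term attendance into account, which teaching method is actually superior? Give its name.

the peer-tutoring programme

Within every mid-term attendance level the self-study programme has the higher rate, yet pooled the peer-tutoring programme does — Simpson's reversal.
The distribution of mid-term attendance is itself part of what the teaching method does — it is an intermediate outcome. Holding it fixed would remove that part of the effect; the total effect is the pooled difference.
Pooled: the peer-tutoring programme 72.1% vs the self-study programme 55.9%; the peer-tutoring programme is higher overall.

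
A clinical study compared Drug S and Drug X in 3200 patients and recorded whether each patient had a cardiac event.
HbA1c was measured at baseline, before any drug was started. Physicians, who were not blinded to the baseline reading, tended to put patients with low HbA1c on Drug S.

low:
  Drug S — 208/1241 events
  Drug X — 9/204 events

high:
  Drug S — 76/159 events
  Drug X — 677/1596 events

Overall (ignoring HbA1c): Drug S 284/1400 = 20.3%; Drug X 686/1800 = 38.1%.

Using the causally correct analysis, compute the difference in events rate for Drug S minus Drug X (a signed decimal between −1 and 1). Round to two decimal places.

Drug X is lower inside every HbA1c stratum but Drug S is lower in aggregate. Whether to stratify depends on how HbA1c relates to the drug.
Nothing the drug does changes HbA1c; the imbalance is an allocation artefact. With HbA1c also predicting the outcome, the pooled figure is confounded, and the within-stratum comparison is the causal one.
Adjusting over the population distribution of HbA1c: 0.452·(0.168−0.044) + 0.548·(0.478−0.424) = +0.085.

+0.09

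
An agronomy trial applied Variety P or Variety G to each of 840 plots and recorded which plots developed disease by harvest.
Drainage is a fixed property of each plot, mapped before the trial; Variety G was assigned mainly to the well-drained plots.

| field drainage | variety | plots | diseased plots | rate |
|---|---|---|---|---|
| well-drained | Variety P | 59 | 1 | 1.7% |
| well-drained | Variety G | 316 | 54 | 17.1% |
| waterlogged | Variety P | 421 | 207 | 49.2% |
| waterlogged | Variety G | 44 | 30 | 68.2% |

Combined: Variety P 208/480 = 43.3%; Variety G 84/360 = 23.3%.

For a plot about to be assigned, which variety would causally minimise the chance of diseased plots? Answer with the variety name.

Variety P

Field drainage is set before the variety has any effect — it is not caused by the variety — and it independently drives the outcome. That makes it a confounder, so the causal comparison is within field drainage levels.
Within each level — well-drained: 1.7% vs 17.1%; waterlogged: 49.2% vs 68.2% — Variety P is lower every time.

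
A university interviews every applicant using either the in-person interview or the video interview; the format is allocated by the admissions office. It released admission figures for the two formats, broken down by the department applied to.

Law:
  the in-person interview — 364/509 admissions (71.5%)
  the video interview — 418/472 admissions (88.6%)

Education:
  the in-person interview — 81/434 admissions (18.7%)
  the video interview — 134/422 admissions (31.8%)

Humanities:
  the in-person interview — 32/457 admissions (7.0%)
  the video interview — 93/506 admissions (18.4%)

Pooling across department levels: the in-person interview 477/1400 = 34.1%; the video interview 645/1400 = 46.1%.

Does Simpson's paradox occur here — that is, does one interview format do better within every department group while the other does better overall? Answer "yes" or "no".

Within each department level (Law 71.5% vs 88.6%; Education 18.7% vs 31.8%; Humanities 7.0% vs 18.4%), the video interview has the higher rate every time. Pooled: 34.1% vs 46.1% — the video interview has the higher rate overall. They agree.

no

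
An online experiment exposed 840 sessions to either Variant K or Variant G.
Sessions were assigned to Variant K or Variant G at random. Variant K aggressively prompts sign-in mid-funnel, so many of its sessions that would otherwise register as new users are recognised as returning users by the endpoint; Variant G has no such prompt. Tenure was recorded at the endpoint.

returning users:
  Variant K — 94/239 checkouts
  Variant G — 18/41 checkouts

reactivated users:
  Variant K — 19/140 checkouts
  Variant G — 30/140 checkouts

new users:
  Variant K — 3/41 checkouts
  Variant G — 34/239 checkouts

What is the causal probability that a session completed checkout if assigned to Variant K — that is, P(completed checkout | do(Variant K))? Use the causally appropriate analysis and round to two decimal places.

0.28

User tenure lies on the pathway variant → user tenure → outcome, so adjusting for it blocks the indirect effect. For the total causal effect of variant, use the unadjusted pooled rates.
So P(outcome | do(Variant K)) is just the pooled rate for Variant K: 116/420 = 0.276.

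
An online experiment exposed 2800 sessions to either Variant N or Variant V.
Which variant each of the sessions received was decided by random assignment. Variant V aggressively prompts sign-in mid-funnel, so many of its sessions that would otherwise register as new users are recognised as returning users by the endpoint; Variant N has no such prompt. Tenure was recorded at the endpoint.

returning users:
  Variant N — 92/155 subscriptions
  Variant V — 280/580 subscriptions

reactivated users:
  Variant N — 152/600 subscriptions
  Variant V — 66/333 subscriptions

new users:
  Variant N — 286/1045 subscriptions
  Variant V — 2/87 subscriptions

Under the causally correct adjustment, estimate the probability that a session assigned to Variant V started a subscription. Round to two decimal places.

The stratified and pooled comparisons disagree (Variant N wins within each user tenure; Variant V wins overall), so the answer turns on the causal role of user tenure.
User tenure here is a post-treatment variable shaped by the variant; conditioning on it would introduce bias rather than remove it. The overall comparison is the causal one.
So P(outcome | do(Variant V)) is just the pooled rate for Variant V: 348/1000 = 0.348.

0.35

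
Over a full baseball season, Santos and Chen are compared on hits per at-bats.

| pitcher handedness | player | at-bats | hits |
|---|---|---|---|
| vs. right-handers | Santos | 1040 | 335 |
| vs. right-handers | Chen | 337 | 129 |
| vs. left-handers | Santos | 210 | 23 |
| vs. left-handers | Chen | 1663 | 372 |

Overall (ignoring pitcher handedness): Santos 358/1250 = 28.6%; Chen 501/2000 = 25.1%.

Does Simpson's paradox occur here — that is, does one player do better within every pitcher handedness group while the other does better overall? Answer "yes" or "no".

Within each pitcher handedness level (vs. right-handers 32.2% vs 38.3%; vs. left-handers 11.0% vs 22.4%), Chen has the higher rate every time. Pooled: 28.6% vs 25.1% — Santos has the higher rate overall. The two comparisons disagree.

yes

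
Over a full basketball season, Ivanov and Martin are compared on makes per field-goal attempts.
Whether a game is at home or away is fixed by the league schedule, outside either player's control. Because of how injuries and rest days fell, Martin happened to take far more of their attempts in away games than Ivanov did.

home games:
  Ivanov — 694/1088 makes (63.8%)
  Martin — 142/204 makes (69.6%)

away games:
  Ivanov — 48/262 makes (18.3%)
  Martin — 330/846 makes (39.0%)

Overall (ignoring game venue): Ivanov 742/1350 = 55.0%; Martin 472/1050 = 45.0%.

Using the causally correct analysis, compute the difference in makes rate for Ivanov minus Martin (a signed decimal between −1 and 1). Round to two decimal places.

-0.13

The imbalance in game venue arose from how field-goal attempts were allocated, not from anything the player did; and game venue independently affects the outcome. The pooled gap is confounded — condition on game venue.
Adjusting over the population distribution of game venue: 0.538·(0.638−0.696) + 0.462·(0.183−0.390) = -0.127.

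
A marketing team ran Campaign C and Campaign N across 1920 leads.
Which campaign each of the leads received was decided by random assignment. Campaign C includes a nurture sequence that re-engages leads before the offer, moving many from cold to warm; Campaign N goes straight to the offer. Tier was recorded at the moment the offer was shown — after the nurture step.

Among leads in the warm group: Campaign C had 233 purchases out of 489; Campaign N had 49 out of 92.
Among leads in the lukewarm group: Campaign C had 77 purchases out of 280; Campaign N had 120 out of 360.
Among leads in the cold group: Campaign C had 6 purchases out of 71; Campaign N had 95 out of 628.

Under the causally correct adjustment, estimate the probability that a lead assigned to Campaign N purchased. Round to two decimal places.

Stratifying would compare campaigns among leads the campaigns themselves sorted into engagement tier groups — a form of selection on an intermediate. The unconditioned pooled rates give the total causal effect.
So P(outcome | do(Campaign N)) is just the pooled rate for Campaign N: 264/1080 = 0.244.

0.24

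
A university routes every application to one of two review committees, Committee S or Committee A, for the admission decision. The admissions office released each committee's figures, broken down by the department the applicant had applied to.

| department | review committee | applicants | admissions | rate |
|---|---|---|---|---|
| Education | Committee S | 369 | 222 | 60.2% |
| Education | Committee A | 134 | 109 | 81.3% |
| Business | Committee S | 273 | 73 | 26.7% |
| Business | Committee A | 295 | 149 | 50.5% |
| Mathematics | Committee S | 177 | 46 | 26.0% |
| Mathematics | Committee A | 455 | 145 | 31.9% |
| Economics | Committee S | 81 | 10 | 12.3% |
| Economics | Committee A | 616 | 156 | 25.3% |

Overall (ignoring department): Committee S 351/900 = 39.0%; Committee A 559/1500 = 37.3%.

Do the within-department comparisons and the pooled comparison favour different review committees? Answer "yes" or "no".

Within each department level (Education 60.2% vs 81.3%; Business 26.7% vs 50.5%; Mathematics 26.0% vs 31.9%; Economics 12.3% vs 25.3%), Committee A has the higher rate every time. Pooled: 39.0% vs 37.3% — Committee S has the higher rate overall. The two comparisons disagree.

yes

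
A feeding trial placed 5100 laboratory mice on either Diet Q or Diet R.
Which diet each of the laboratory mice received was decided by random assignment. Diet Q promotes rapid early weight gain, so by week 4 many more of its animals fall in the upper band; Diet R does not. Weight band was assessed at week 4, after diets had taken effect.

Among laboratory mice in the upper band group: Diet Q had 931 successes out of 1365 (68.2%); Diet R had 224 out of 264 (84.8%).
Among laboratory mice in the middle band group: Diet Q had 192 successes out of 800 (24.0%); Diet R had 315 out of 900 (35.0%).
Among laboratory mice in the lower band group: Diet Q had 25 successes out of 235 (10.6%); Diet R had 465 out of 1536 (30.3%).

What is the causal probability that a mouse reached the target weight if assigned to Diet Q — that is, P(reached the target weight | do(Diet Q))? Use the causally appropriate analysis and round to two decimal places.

0.48

The week-4 weight band-specific comparison favours Diet R throughout, but the pooled figures favour Diet Q. The question is whether to condition on week-4 weight band.
Week-4 weight band lies on the pathway diet → week-4 weight band → outcome, so adjusting for it blocks the indirect effect. For the total causal effect of diet, use the unadjusted pooled rates.
So P(outcome | do(Diet Q)) is just the pooled rate for Diet Q: 1148/2400 = 0.478.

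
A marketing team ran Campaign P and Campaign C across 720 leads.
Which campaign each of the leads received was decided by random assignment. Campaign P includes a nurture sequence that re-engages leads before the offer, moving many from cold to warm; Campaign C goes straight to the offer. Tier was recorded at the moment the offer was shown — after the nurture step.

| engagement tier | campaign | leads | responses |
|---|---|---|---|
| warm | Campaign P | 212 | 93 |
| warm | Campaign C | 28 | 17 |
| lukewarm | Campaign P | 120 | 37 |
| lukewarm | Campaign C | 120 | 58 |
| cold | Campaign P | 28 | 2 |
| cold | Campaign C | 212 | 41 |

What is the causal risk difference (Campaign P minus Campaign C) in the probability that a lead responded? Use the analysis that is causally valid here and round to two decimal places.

The stratified and pooled comparisons disagree (Campaign C wins within each engagement tier; Campaign P wins overall), so the answer turns on the causal role of engagement tier.
Engagement tier is recorded after the campaign and is itself shifted by it — it sits on the causal path from campaign to outcome. Conditioning on a mediator would strip out part of the effect we want; the pooled comparison gives the total causal effect.
The causal difference is the pooled difference: 0.367 − 0.322 = +0.044.

+0.04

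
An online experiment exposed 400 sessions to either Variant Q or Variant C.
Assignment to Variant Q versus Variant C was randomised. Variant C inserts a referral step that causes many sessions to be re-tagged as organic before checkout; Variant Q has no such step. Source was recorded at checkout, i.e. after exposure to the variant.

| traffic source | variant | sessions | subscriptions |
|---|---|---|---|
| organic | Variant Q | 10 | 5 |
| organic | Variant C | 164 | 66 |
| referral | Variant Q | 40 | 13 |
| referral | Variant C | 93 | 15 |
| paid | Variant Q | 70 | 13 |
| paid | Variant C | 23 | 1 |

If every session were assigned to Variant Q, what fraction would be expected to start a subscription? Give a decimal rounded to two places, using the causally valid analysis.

The traffic source-specific comparison favours Variant Q throughout, but the pooled figures favour Variant C. The question is whether to condition on traffic source.
Traffic source is recorded after the variant and is itself shifted by it — it sits on the causal path from variant to outcome. Conditioning on a mediator would strip out part of the effect we want; the pooled comparison gives the total causal effect.
So P(outcome | do(Variant Q)) is just the pooled rate for Variant Q: 31/120 = 0.258.

0.26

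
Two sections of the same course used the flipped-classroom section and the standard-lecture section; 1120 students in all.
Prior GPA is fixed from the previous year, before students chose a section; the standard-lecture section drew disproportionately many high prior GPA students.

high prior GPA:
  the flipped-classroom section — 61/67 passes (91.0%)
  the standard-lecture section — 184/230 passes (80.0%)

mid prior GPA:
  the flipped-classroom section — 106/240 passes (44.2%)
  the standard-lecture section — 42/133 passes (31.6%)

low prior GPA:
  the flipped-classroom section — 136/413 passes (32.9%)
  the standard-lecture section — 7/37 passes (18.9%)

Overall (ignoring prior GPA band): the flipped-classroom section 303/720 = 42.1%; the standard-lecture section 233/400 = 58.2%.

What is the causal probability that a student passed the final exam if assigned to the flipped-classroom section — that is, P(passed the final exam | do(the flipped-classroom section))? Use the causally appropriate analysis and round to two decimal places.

0.52

The stratified and pooled comparisons disagree (the flipped-classroom section wins within each prior GPA band; the standard-lecture section wins overall), so the answer turns on the causal role of prior GPA band.
Prior GPA band differs across teaching methods for reasons unrelated to any effect of the teaching method itself, and it separately predicts the outcome — a classic confounder. We must compare within prior GPA band levels.
Standardising the flipped-classroom section to the population prior GPA band mix: 0.265·61/67 + 0.333·106/240 + 0.402·136/413 = 0.521.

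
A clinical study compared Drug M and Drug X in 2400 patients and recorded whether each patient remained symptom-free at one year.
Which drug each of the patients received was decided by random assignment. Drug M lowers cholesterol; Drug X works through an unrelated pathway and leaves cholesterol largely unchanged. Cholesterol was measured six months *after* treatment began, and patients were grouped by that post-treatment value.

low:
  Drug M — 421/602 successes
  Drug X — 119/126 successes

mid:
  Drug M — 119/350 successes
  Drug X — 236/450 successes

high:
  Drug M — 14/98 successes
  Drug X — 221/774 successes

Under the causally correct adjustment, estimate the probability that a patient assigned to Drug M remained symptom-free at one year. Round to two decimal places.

0.53

Because the drug influences cholesterol, cholesterol is a post-treatment mediator, not a confounder. Stratifying on it would bias the estimate; the causal effect is the crude pooled difference.
So P(outcome | do(Drug M)) is just the pooled rate for Drug M: 554/1050 = 0.528.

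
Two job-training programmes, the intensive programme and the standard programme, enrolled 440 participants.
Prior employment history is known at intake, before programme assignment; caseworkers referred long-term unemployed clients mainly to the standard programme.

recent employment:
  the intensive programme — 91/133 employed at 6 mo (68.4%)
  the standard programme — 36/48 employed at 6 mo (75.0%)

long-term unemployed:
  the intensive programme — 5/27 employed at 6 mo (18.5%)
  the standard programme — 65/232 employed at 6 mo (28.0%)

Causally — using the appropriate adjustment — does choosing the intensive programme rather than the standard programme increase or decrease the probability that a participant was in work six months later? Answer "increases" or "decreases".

The stratified and pooled comparisons disagree (the standard programme wins within each prior employment history; the intensive programme wins overall), so the answer turns on the causal role of prior employment history.
Prior employment history differs across programmes for reasons unrelated to any effect of the programme itself, and it separately predicts the outcome — a classic confounder. We must compare within prior employment history levels.
Within each level — recent employment: 68.4% vs 75.0%; long-term unemployed: 18.5% vs 28.0% — the standard programme is higher every time.

decreases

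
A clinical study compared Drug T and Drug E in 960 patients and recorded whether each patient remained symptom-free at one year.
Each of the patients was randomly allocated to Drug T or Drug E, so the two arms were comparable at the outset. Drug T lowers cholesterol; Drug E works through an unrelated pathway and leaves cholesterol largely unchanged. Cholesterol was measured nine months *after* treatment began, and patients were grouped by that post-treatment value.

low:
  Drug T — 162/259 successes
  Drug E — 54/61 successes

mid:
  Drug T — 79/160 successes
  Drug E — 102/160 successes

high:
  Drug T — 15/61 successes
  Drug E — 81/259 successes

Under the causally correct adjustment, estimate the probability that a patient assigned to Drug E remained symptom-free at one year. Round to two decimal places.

Because the drug influences cholesterol, cholesterol is a post-treatment mediator, not a confounder. Stratifying on it would bias the estimate; the causal effect is the crude pooled difference.
So P(outcome | do(Drug E)) is just the pooled rate for Drug E: 237/480 = 0.494.

0.49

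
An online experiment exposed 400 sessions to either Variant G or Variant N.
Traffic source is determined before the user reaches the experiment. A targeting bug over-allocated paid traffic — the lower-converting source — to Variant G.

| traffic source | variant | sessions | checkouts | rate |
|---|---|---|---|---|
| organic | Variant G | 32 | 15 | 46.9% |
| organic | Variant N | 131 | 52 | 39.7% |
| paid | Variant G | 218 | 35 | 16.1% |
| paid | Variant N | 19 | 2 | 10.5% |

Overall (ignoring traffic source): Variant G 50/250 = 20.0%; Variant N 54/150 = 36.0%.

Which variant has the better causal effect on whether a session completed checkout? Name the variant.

Variant G

Traffic source is set before the variant has any effect — it is not caused by the variant — and it independently drives the outcome. That makes it a confounder, so the causal comparison is within traffic source levels.
Within each level — organic: 46.9% vs 39.7%; paid: 16.1% vs 10.5% — Variant G is higher every time.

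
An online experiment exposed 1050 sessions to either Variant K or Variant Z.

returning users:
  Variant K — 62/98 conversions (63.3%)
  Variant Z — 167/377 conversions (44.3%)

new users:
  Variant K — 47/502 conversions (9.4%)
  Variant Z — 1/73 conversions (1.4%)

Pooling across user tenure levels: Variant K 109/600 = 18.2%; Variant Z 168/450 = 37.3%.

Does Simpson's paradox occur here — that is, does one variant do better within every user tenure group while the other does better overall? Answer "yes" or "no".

Within each user tenure level (returning users 63.3% vs 44.3%; new users 9.4% vs 1.4%), Variant K has the higher rate every time. Pooled: 18.2% vs 37.3% — Variant Z has the higher rate overall. The two comparisons disagree.

yes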